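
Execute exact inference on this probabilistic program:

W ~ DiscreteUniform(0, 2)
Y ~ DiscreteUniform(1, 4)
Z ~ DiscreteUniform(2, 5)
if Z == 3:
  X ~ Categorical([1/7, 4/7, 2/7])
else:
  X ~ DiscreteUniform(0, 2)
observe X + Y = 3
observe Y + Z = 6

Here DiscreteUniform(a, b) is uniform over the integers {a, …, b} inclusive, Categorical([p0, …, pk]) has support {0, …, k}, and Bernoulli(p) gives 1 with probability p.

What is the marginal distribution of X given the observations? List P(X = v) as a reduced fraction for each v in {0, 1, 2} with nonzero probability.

Enumerate traces; 9 have nonzero weight after conditioning:
  (W=0, Y=1, Z=5, X=2) weight 1/144
  (W=0, Y=2, Z=4, X=1) weight 1/144
  (W=0, Y=3, Z=3, X=0) weight 1/336
  (W=1, Y=1, Z=5, X=2) weight 1/144
  (W=1, Y=2, Z=4, X=1) weight 1/144
  (W=1, Y=3, Z=3, X=0) weight 1/336
  (W=2, Y=1, Z=5, X=2) weight 1/144
  (W=2, Y=2, Z=4, X=1) weight 1/144
  … 1 more
Group by X:
  weight(X=0) = 1/112
  weight(X=1) = 1/48
  weight(X=2) = 1/48
Total weight = 1/112 + 1/48 + 1/48 = 17/336
P(X=0 | obs) = 1/112 / 17/336 = 3/17
P(X=1 | obs) = 1/48 / 17/336 = 7/17
P(X=2 | obs) = 1/48 / 17/336 = 7/17

P(X=0) = 3/17, P(X=1) = 7/17, P(X=2) = 7/17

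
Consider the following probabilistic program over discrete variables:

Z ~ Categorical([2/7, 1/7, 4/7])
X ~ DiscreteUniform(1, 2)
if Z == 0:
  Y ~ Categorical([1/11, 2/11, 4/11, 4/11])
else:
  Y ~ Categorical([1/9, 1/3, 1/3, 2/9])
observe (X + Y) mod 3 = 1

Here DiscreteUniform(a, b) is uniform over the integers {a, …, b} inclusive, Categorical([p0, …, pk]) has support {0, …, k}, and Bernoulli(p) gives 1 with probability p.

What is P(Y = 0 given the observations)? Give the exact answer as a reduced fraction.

Enumerate traces; 9 have nonzero weight after conditioning:
  (Z=0, X=1, Y=0) weight 1/77
  (Z=0, X=1, Y=3) weight 4/77
  (Z=0, X=2, Y=2) weight 4/77
  (Z=1, X=1, Y=0) weight 1/126
  (Z=1, X=1, Y=3) weight 1/63
  (Z=1, X=2, Y=2) weight 1/42
  (Z=2, X=1, Y=0) weight 2/63
  (Z=2, X=1, Y=3) weight 4/63
  … 1 more
Group by Y:
  weight(Y=0) = 73/1386
  weight(Y=2) = 79/462
  weight(Y=3) = 13/99
Total weight = 73/1386 + 79/462 + 13/99 = 82/231
P(Y=0 | obs) = 73/1386 / 82/231 = 73/492
P(Y=2 | obs) = 79/462 / 82/231 = 79/164
P(Y=3 | obs) = 13/99 / 82/231 = 91/246

P(Y = 0 | obs) = 73/492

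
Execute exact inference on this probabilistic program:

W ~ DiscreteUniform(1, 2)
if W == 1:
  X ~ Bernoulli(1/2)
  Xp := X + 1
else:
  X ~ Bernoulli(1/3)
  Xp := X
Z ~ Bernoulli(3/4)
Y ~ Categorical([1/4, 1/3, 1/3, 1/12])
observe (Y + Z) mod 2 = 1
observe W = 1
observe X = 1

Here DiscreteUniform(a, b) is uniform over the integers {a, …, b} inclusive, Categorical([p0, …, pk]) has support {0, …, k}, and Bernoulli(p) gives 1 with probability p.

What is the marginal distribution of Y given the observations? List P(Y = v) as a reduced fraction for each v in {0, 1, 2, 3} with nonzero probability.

P(Y=0) = 9/26, P(Y=1) = 2/13, P(Y=2) = 6/13, P(Y=3) = 1/26

Enumerate traces; 4 have nonzero weight after conditioning:
  (W=1, X=1, Z=0, Y=1) weight 1/48
  (W=1, X=1, Z=0, Y=3) weight 1/192
  (W=1, X=1, Z=1, Y=0) weight 3/64
  (W=1, X=1, Z=1, Y=2) weight 1/16
Group by Y:
  weight(Y=0) = 3/64
  weight(Y=1) = 1/48
  weight(Y=2) = 1/16
  weight(Y=3) = 1/192
Total weight = 3/64 + 1/48 + 1/16 + 1/192 = 13/96
P(Y=0 | obs) = 3/64 / 13/96 = 9/26
P(Y=1 | obs) = 1/48 / 13/96 = 2/13
P(Y=2 | obs) = 1/16 / 13/96 = 6/13
P(Y=3 | obs) = 1/192 / 13/96 = 1/26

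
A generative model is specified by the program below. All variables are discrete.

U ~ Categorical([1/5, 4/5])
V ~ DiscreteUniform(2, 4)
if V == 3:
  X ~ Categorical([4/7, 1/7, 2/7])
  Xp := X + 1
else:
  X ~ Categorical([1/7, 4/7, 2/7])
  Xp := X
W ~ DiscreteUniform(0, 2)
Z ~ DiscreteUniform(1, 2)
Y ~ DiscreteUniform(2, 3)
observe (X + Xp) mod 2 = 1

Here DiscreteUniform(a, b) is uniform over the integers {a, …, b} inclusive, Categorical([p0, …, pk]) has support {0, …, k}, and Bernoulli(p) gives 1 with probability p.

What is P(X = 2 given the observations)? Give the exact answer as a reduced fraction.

P(X = 2 | obs) = 2/7

Enumerate traces; 72 have nonzero weight after conditioning:
  (U=0, V=3, X=0, W=0, Z=1, Y=2) weight 1/315
  (U=0, V=3, X=0, W=0, Z=1, Y=3) weight 1/315
  (U=0, V=3, X=0, W=0, Z=2, Y=2) weight 1/315
  (U=0, V=3, X=0, W=0, Z=2, Y=3) weight 1/315
  (U=0, V=3, X=0, W=1, Z=1, Y=2) weight 1/315
  (U=0, V=3, X=0, W=1, Z=1, Y=3) weight 1/315
  (U=0, V=3, X=0, W=1, Z=2, Y=2) weight 1/315
  (U=0, V=3, X=0, W=1, Z=2, Y=3) weight 1/315
  (U=0, V=3, X=1, W=0, Z=1, Y=2) weight 1/1260
  (U=0, V=3, X=2, W=0, Z=1, Y=2) weight 1/630
  … 62 more
Group by X:
  weight(X=0) = 4/21
  weight(X=1) = 1/21
  weight(X=2) = 2/21
Total weight = 4/21 + 1/21 + 2/21 = 1/3
P(X=0 | obs) = 4/21 / 1/3 = 4/7
P(X=1 | obs) = 1/21 / 1/3 = 1/7
P(X=2 | obs) = 2/21 / 1/3 = 2/7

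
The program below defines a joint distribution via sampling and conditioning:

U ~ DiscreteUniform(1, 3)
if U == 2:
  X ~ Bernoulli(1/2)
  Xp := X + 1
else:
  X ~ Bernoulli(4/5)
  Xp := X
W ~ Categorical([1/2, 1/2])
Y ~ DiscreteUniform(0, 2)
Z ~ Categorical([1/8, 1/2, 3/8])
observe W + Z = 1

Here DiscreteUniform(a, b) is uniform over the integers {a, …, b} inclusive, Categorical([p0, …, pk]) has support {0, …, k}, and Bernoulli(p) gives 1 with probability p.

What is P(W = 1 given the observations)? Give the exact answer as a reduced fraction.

Enumerate traces; 36 have nonzero weight after conditioning:
  (U=1, X=0, W=0, Y=0, Z=1) weight 1/180
  (U=1, X=0, W=0, Y=1, Z=1) weight 1/180
  (U=1, X=0, W=0, Y=2, Z=1) weight 1/180
  (U=1, X=0, W=1, Y=0, Z=0) weight 1/720
  (U=1, X=0, W=1, Y=1, Z=0) weight 1/720
  (U=1, X=0, W=1, Y=2, Z=0) weight 1/720
  (U=1, X=1, W=0, Y=0, Z=1) weight 1/45
  (U=1, X=1, W=0, Y=1, Z=1) weight 1/45
  … 28 more
Group by W:
  weight(W=0) = 1/4
  weight(W=1) = 1/16
Total weight = 1/4 + 1/16 = 5/16
P(W=0 | obs) = 1/4 / 5/16 = 4/5
P(W=1 | obs) = 1/16 / 5/16 = 1/5

P(W = 1 | obs) = 1/5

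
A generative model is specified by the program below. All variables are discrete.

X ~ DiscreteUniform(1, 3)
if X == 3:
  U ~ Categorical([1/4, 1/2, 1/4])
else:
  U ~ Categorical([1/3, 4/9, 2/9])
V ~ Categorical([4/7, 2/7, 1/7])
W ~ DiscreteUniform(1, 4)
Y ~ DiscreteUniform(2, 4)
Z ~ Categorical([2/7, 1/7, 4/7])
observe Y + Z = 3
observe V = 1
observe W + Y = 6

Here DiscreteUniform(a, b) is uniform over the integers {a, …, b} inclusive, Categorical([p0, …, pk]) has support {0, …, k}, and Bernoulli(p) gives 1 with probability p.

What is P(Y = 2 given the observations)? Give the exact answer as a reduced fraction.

P(Y = 2 | obs) = 1/3

Enumerate traces; 18 have nonzero weight after conditioning:
  (X=1, U=0, V=1, W=3, Y=3, Z=0) weight 1/1323
  (X=1, U=0, V=1, W=4, Y=2, Z=1) weight 1/2646
  (X=1, U=1, V=1, W=3, Y=3, Z=0) weight 4/3969
  (X=1, U=1, V=1, W=4, Y=2, Z=1) weight 2/3969
  (X=1, U=2, V=1, W=3, Y=3, Z=0) weight 2/3969
  (X=1, U=2, V=1, W=4, Y=2, Z=1) weight 1/3969
  (X=2, U=0, V=1, W=3, Y=3, Z=0) weight 1/1323
  (X=2, U=0, V=1, W=4, Y=2, Z=1) weight 1/2646
  … 10 more
Group by Y:
  weight(Y=2) = 1/294
  weight(Y=3) = 1/147
Total weight = 1/294 + 1/147 = 1/98
P(Y=2 | obs) = 1/294 / 1/98 = 1/3
P(Y=3 | obs) = 1/147 / 1/98 = 2/3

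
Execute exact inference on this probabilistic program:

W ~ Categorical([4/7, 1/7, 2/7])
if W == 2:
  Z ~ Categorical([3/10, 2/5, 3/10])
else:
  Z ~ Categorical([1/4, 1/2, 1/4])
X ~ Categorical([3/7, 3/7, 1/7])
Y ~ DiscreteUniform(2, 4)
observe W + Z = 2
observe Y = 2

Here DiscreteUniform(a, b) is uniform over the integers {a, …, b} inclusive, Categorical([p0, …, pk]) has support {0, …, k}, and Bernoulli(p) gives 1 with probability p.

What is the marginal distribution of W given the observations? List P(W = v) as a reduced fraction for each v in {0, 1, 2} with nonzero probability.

Enumerate traces; 9 have nonzero weight after conditioning:
  (W=0, Z=2, X=0, Y=2) weight 1/49
  (W=0, Z=2, X=1, Y=2) weight 1/49
  (W=0, Z=2, X=2, Y=2) weight 1/147
  (W=1, Z=1, X=0, Y=2) weight 1/98
  (W=1, Z=1, X=1, Y=2) weight 1/98
  (W=1, Z=1, X=2, Y=2) weight 1/294
  (W=2, Z=0, X=0, Y=2) weight 3/245
  (W=2, Z=0, X=1, Y=2) weight 3/245
  … 1 more
Group by W:
  weight(W=0) = 1/21
  weight(W=1) = 1/42
  weight(W=2) = 1/35
Total weight = 1/21 + 1/42 + 1/35 = 1/10
P(W=0 | obs) = 1/21 / 1/10 = 10/21
P(W=1 | obs) = 1/42 / 1/10 = 5/21
P(W=2 | obs) = 1/35 / 1/10 = 2/7

P(W=0) = 10/21, P(W=1) = 5/21, P(W=2) = 2/7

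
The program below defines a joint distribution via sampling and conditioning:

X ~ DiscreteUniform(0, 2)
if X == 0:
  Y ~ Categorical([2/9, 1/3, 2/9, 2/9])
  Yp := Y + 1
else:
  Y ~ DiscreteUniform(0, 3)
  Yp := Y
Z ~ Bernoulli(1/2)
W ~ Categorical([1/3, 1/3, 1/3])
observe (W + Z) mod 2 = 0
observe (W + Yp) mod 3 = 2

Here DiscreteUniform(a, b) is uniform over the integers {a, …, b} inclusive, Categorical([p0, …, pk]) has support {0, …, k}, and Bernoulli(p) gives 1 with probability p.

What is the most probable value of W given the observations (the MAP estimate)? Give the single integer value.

argmax_v P(W = v | obs) = 2

Enumerate traces; 12 have nonzero weight after conditioning:
  (X=0, Y=0, Z=1, W=1) weight 1/81
  (X=0, Y=1, Z=0, W=0) weight 1/54
  (X=0, Y=2, Z=0, W=2) weight 1/81
  (X=0, Y=3, Z=1, W=1) weight 1/81
  (X=1, Y=0, Z=0, W=2) weight 1/72
  (X=1, Y=1, Z=1, W=1) weight 1/72
  (X=1, Y=2, Z=0, W=0) weight 1/72
  (X=1, Y=3, Z=0, W=2) weight 1/72
  … 4 more
Group by W:
  weight(W=0) = 5/108
  weight(W=1) = 17/324
  weight(W=2) = 11/162
Total weight = 5/108 + 17/324 + 11/162 = 1/6
P(W=0 | obs) = 5/108 / 1/6 = 5/18
P(W=1 | obs) = 17/324 / 1/6 = 17/54
P(W=2 | obs) = 11/162 / 1/6 = 11/27
argmax = 2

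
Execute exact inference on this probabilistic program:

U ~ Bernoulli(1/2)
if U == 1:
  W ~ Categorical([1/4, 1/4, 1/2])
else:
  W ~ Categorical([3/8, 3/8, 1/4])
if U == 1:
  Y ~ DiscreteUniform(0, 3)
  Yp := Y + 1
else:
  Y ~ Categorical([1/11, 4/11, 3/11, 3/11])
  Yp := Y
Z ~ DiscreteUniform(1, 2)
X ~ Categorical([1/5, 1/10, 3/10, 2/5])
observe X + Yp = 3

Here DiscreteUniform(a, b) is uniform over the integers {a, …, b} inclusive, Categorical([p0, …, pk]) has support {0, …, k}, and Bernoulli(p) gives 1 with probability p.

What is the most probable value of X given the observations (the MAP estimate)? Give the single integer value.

Enumerate traces; 42 have nonzero weight after conditioning:
  (U=0, W=0, Y=0, Z=1, X=3) weight 3/880
  (U=0, W=0, Y=0, Z=2, X=3) weight 3/880
  (U=0, W=0, Y=1, Z=1, X=2) weight 9/880
  (U=0, W=0, Y=1, Z=2, X=2) weight 9/880
  (U=0, W=0, Y=2, Z=1, X=1) weight 9/3520
  (U=0, W=0, Y=2, Z=2, X=1) weight 9/3520
  (U=0, W=0, Y=3, Z=1, X=0) weight 9/1760
  (U=0, W=0, Y=3, Z=2, X=0) weight 9/1760
  … 34 more
Group by X:
  weight(X=0) = 23/440
  weight(X=1) = 23/880
  weight(X=2) = 81/880
  weight(X=3) = 1/55
Total weight = 23/440 + 23/880 + 81/880 + 1/55 = 83/440
P(X=0 | obs) = 23/440 / 83/440 = 23/83
P(X=1 | obs) = 23/880 / 83/440 = 23/166
P(X=2 | obs) = 81/880 / 83/440 = 81/166
P(X=3 | obs) = 1/55 / 83/440 = 8/83
argmax = 2

argmax_v P(X = v | obs) = 2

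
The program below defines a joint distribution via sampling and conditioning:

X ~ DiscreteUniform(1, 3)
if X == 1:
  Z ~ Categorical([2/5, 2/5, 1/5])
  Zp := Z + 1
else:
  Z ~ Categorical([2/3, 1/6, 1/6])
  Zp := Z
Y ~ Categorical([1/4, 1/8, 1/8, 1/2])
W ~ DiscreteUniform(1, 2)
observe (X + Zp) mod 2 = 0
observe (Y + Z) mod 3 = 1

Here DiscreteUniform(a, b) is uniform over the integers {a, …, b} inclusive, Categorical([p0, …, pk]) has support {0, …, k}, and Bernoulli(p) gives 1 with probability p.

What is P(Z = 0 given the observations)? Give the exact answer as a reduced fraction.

Enumerate traces; 12 have nonzero weight after conditioning:
  (X=1, Z=0, Y=1, W=1) weight 1/120
  (X=1, Z=0, Y=1, W=2) weight 1/120
  (X=1, Z=2, Y=2, W=1) weight 1/240
  (X=1, Z=2, Y=2, W=2) weight 1/240
  (X=2, Z=0, Y=1, W=1) weight 1/72
  (X=2, Z=0, Y=1, W=2) weight 1/72
  (X=2, Z=2, Y=2, W=1) weight 1/288
  (X=2, Z=2, Y=2, W=2) weight 1/288
  (X=3, Z=1, Y=0, W=1) weight 1/144
  … 3 more
Group by Z:
  weight(Z=0) = 2/45
  weight(Z=1) = 1/24
  weight(Z=2) = 11/720
Total weight = 2/45 + 1/24 + 11/720 = 73/720
P(Z=0 | obs) = 2/45 / 73/720 = 32/73
P(Z=1 | obs) = 1/24 / 73/720 = 30/73
P(Z=2 | obs) = 11/720 / 73/720 = 11/73

P(Z = 0 | obs) = 32/73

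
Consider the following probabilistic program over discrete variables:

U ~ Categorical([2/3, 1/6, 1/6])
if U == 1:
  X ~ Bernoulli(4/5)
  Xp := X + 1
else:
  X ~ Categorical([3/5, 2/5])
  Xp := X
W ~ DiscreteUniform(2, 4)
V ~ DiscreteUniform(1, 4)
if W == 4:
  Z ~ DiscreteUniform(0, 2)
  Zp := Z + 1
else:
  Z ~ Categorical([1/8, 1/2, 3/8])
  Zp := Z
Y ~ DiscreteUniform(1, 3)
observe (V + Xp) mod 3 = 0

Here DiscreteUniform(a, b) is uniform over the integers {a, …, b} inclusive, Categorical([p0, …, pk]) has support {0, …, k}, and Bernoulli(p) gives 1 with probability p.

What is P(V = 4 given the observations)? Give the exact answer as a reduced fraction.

Enumerate traces; 189 have nonzero weight after conditioning:
  (U=0, X=0, W=2, V=3, Z=0, Y=1) weight 1/720
  (U=0, X=0, W=2, V=3, Z=0, Y=2) weight 1/720
  (U=0, X=0, W=2, V=3, Z=0, Y=3) weight 1/720
  (U=0, X=0, W=2, V=3, Z=1, Y=1) weight 1/180
  (U=0, X=0, W=2, V=3, Z=1, Y=2) weight 1/180
  (U=0, X=0, W=2, V=3, Z=1, Y=3) weight 1/180
  (U=0, X=0, W=2, V=3, Z=2, Y=1) weight 1/240
  (U=0, X=0, W=2, V=3, Z=2, Y=2) weight 1/240
  (U=0, X=1, W=2, V=2, Z=0, Y=1) weight 1/1080
  (U=1, X=1, W=2, V=1, Z=0, Y=1) weight 1/2160
  … 179 more
Group by V:
  weight(V=1) = 1/30
  weight(V=2) = 11/120
  weight(V=3) = 1/8
  weight(V=4) = 1/30
Total weight = 1/30 + 11/120 + 1/8 + 1/30 = 17/60
P(V=1 | obs) = 1/30 / 17/60 = 2/17
P(V=2 | obs) = 11/120 / 17/60 = 11/34
P(V=3 | obs) = 1/8 / 17/60 = 15/34
P(V=4 | obs) = 1/30 / 17/60 = 2/17

P(V = 4 | obs) = 2/17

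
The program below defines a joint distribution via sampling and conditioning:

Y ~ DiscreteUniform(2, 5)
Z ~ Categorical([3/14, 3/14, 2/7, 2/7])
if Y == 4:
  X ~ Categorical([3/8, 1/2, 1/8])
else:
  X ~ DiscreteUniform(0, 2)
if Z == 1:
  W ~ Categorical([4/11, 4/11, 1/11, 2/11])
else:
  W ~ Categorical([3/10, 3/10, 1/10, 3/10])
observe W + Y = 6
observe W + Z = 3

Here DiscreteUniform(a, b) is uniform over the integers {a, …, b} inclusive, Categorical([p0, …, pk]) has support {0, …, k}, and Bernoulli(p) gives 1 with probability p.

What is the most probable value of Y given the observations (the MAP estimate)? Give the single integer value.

Enumerate traces; 9 have nonzero weight after conditioning:
  (Y=3, Z=0, X=0, W=3) weight 3/560
  (Y=3, Z=0, X=1, W=3) weight 3/560
  (Y=3, Z=0, X=2, W=3) weight 3/560
  (Y=4, Z=1, X=0, W=2) weight 9/4928
  (Y=4, Z=1, X=1, W=2) weight 3/1232
  (Y=4, Z=1, X=2, W=2) weight 3/4928
  (Y=5, Z=2, X=0, W=1) weight 1/140
  (Y=5, Z=2, X=1, W=1) weight 1/140
  … 1 more
Group by Y:
  weight(Y=3) = 9/560
  weight(Y=4) = 3/616
  weight(Y=5) = 3/140
Total weight = 9/560 + 3/616 + 3/140 = 261/6160
P(Y=3 | obs) = 9/560 / 261/6160 = 11/29
P(Y=4 | obs) = 3/616 / 261/6160 = 10/87
P(Y=5 | obs) = 3/140 / 261/6160 = 44/87
argmax = 5

argmax_v P(Y = v | obs) = 5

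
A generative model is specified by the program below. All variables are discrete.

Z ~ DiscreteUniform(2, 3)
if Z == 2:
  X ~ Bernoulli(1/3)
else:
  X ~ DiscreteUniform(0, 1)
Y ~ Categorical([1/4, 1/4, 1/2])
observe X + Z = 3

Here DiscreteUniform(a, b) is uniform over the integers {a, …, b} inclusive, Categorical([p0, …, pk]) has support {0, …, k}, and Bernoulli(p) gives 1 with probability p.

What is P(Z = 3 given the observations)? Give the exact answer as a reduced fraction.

Enumerate traces; 6 have nonzero weight after conditioning:
  (Z=2, X=1, Y=0) weight 1/24
  (Z=2, X=1, Y=1) weight 1/24
  (Z=2, X=1, Y=2) weight 1/12
  (Z=3, X=0, Y=0) weight 1/16
  (Z=3, X=0, Y=1) weight 1/16
  (Z=3, X=0, Y=2) weight 1/8
Group by Z:
  weight(Z=2) = 1/6
  weight(Z=3) = 1/4
Total weight = 1/6 + 1/4 = 5/12
P(Z=2 | obs) = 1/6 / 5/12 = 2/5
P(Z=3 | obs) = 1/4 / 5/12 = 3/5

P(Z = 3 | obs) = 3/5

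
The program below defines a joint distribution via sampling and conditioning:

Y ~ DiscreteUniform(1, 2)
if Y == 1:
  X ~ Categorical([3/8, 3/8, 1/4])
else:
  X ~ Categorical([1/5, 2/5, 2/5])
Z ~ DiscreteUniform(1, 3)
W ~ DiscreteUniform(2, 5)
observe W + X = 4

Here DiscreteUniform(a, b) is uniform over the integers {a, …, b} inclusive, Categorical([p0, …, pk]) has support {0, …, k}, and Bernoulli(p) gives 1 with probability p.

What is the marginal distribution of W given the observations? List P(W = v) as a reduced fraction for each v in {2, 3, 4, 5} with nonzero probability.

P(W=2) = 13/40, P(W=3) = 31/80, P(W=4) = 23/80

Enumerate traces; 18 have nonzero weight after conditioning:
  (Y=1, X=0, Z=1, W=4) weight 1/64
  (Y=1, X=0, Z=2, W=4) weight 1/64
  (Y=1, X=0, Z=3, W=4) weight 1/64
  (Y=1, X=1, Z=1, W=3) weight 1/64
  (Y=1, X=1, Z=2, W=3) weight 1/64
  (Y=1, X=1, Z=3, W=3) weight 1/64
  (Y=1, X=2, Z=1, W=2) weight 1/96
  (Y=1, X=2, Z=2, W=2) weight 1/96
  … 10 more
Group by W:
  weight(W=2) = 13/160
  weight(W=3) = 31/320
  weight(W=4) = 23/320
Total weight = 13/160 + 31/320 + 23/320 = 1/4
P(W=2 | obs) = 13/160 / 1/4 = 13/40
P(W=3 | obs) = 31/320 / 1/4 = 31/80
P(W=4 | obs) = 23/320 / 1/4 = 23/80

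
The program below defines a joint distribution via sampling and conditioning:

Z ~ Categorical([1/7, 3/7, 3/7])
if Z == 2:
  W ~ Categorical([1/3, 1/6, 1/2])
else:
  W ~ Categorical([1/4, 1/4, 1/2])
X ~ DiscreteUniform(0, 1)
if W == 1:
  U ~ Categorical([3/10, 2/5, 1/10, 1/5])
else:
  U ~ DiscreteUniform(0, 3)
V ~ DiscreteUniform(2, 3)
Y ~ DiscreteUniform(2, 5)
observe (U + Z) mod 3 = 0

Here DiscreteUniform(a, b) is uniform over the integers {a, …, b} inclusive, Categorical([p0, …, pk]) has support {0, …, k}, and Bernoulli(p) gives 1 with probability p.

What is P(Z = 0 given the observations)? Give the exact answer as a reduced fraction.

Enumerate traces; 192 have nonzero weight after conditioning:
  (Z=0, W=0, X=0, U=0, V=2, Y=2) weight 1/1792
  (Z=0, W=0, X=0, U=0, V=2, Y=3) weight 1/1792
  (Z=0, W=0, X=0, U=0, V=2, Y=4) weight 1/1792
  (Z=0, W=0, X=0, U=0, V=2, Y=5) weight 1/1792
  (Z=0, W=0, X=0, U=0, V=3, Y=2) weight 1/1792
  (Z=0, W=0, X=0, U=0, V=3, Y=3) weight 1/1792
  (Z=0, W=0, X=0, U=0, V=3, Y=4) weight 1/1792
  (Z=0, W=0, X=0, U=0, V=3, Y=5) weight 1/1792
  (Z=1, W=0, X=0, U=2, V=2, Y=2) weight 3/1792
  (Z=2, W=0, X=0, U=1, V=2, Y=2) weight 1/448
  … 182 more
Group by Z:
  weight(Z=0) = 1/14
  weight(Z=1) = 51/560
  weight(Z=2) = 33/280
Total weight = 1/14 + 51/560 + 33/280 = 157/560
P(Z=0 | obs) = 1/14 / 157/560 = 40/157
P(Z=1 | obs) = 51/560 / 157/560 = 51/157
P(Z=2 | obs) = 33/280 / 157/560 = 66/157

P(Z = 0 | obs) = 40/157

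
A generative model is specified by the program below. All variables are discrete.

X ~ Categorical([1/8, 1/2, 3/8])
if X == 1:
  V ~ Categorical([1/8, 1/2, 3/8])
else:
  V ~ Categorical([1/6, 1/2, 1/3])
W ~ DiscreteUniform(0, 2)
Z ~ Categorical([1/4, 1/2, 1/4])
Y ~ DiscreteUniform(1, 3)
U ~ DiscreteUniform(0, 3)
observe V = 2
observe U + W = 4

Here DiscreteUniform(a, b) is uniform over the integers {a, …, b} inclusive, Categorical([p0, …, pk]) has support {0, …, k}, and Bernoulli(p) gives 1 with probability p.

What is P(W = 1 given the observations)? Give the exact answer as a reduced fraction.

P(W = 1 | obs) = 1/2

Enumerate traces; 54 have nonzero weight after conditioning:
  (X=0, V=2, W=1, Z=0, Y=1, U=3) weight 1/3456
  (X=0, V=2, W=1, Z=0, Y=2, U=3) weight 1/3456
  (X=0, V=2, W=1, Z=0, Y=3, U=3) weight 1/3456
  (X=0, V=2, W=1, Z=1, Y=1, U=3) weight 1/1728
  (X=0, V=2, W=1, Z=1, Y=2, U=3) weight 1/1728
  (X=0, V=2, W=1, Z=1, Y=3, U=3) weight 1/1728
  (X=0, V=2, W=1, Z=2, Y=1, U=3) weight 1/3456
  (X=0, V=2, W=1, Z=2, Y=2, U=3) weight 1/3456
  (X=0, V=2, W=2, Z=0, Y=1, U=2) weight 1/3456
  … 45 more
Group by W:
  weight(W=1) = 17/576
  weight(W=2) = 17/576
Total weight = 17/576 + 17/576 = 17/288
P(W=1 | obs) = 17/576 / 17/288 = 1/2
P(W=2 | obs) = 17/576 / 17/288 = 1/2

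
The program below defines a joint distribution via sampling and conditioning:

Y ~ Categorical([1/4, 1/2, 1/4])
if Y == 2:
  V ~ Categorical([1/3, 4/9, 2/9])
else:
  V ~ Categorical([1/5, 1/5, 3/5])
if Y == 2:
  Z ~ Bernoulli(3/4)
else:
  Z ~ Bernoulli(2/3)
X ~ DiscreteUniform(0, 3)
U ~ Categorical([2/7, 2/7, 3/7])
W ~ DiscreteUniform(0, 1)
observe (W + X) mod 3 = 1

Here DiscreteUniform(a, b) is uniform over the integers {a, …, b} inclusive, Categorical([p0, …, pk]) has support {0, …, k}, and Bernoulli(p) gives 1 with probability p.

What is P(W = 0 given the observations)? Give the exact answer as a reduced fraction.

Enumerate traces; 162 have nonzero weight after conditioning:
  (Y=0, V=0, Z=0, X=0, U=0, W=1) weight 1/1680
  (Y=0, V=0, Z=0, X=0, U=1, W=1) weight 1/1680
  (Y=0, V=0, Z=0, X=0, U=2, W=1) weight 1/1120
  (Y=0, V=0, Z=0, X=1, U=0, W=0) weight 1/1680
  (Y=0, V=0, Z=0, X=1, U=1, W=0) weight 1/1680
  (Y=0, V=0, Z=0, X=1, U=2, W=0) weight 1/1120
  (Y=0, V=0, Z=0, X=3, U=0, W=1) weight 1/1680
  (Y=0, V=0, Z=0, X=3, U=1, W=1) weight 1/1680
  … 154 more
Group by W:
  weight(W=0) = 1/8
  weight(W=1) = 1/4
Total weight = 1/8 + 1/4 = 3/8
P(W=0 | obs) = 1/8 / 3/8 = 1/3
P(W=1 | obs) = 1/4 / 3/8 = 2/3

P(W = 0 | obs) = 1/3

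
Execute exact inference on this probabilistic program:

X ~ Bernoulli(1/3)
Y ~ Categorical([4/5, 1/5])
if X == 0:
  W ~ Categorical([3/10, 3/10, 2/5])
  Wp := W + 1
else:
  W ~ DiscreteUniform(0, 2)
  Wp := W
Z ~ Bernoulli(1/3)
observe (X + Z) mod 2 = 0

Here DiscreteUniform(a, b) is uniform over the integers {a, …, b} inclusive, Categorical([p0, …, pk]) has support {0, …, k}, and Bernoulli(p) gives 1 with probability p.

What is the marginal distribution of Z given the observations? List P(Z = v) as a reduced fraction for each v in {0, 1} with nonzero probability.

P(Z=0) = 4/5, P(Z=1) = 1/5

Enumerate traces; 12 have nonzero weight after conditioning:
  (X=0, Y=0, W=0, Z=0) weight 8/75
  (X=0, Y=0, W=1, Z=0) weight 8/75
  (X=0, Y=0, W=2, Z=0) weight 32/225
  (X=0, Y=1, W=0, Z=0) weight 2/75
  (X=0, Y=1, W=1, Z=0) weight 2/75
  (X=0, Y=1, W=2, Z=0) weight 8/225
  (X=1, Y=0, W=0, Z=1) weight 4/135
  (X=1, Y=0, W=1, Z=1) weight 4/135
  … 4 more
Group by Z:
  weight(Z=0) = 4/9
  weight(Z=1) = 1/9
Total weight = 4/9 + 1/9 = 5/9
P(Z=0 | obs) = 4/9 / 5/9 = 4/5
P(Z=1 | obs) = 1/9 / 5/9 = 1/5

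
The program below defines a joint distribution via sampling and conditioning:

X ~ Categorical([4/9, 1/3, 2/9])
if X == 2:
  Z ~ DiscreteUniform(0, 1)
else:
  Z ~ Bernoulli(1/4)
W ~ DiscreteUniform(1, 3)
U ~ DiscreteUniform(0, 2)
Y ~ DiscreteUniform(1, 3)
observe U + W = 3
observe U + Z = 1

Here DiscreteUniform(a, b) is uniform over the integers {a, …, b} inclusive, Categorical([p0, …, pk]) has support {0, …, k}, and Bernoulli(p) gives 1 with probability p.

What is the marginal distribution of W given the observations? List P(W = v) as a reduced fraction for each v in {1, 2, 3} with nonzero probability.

P(W=2) = 25/36, P(W=3) = 11/36

Enumerate traces; 18 have nonzero weight after conditioning:
  (X=0, Z=0, W=2, U=1, Y=1) weight 1/81
  (X=0, Z=0, W=2, U=1, Y=2) weight 1/81
  (X=0, Z=0, W=2, U=1, Y=3) weight 1/81
  (X=0, Z=1, W=3, U=0, Y=1) weight 1/243
  (X=0, Z=1, W=3, U=0, Y=2) weight 1/243
  (X=0, Z=1, W=3, U=0, Y=3) weight 1/243
  (X=1, Z=0, W=2, U=1, Y=1) weight 1/108
  (X=1, Z=0, W=2, U=1, Y=2) weight 1/108
  … 10 more
Group by W:
  weight(W=2) = 25/324
  weight(W=3) = 11/324
Total weight = 25/324 + 11/324 = 1/9
P(W=2 | obs) = 25/324 / 1/9 = 25/36
P(W=3 | obs) = 11/324 / 1/9 = 11/36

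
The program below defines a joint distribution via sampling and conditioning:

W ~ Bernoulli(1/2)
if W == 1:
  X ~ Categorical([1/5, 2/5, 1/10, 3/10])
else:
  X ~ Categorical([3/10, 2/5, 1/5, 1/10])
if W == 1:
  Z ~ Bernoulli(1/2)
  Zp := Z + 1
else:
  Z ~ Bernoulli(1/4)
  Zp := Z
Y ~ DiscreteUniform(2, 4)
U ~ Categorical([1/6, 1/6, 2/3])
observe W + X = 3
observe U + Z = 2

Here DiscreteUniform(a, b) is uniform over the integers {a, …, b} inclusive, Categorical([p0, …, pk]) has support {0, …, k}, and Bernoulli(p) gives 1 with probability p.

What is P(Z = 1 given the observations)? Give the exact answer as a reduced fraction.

P(Z = 1 | obs) = 3/23

Enumerate traces; 12 have nonzero weight after conditioning:
  (W=0, X=3, Z=0, Y=2, U=2) weight 1/120
  (W=0, X=3, Z=0, Y=3, U=2) weight 1/120
  (W=0, X=3, Z=0, Y=4, U=2) weight 1/120
  (W=0, X=3, Z=1, Y=2, U=1) weight 1/1440
  (W=0, X=3, Z=1, Y=3, U=1) weight 1/1440
  (W=0, X=3, Z=1, Y=4, U=1) weight 1/1440
  (W=1, X=2, Z=0, Y=2, U=2) weight 1/180
  (W=1, X=2, Z=0, Y=3, U=2) weight 1/180
  … 4 more
Group by Z:
  weight(Z=0) = 1/24
  weight(Z=1) = 1/160
Total weight = 1/24 + 1/160 = 23/480
P(Z=0 | obs) = 1/24 / 23/480 = 20/23
P(Z=1 | obs) = 1/160 / 23/480 = 3/23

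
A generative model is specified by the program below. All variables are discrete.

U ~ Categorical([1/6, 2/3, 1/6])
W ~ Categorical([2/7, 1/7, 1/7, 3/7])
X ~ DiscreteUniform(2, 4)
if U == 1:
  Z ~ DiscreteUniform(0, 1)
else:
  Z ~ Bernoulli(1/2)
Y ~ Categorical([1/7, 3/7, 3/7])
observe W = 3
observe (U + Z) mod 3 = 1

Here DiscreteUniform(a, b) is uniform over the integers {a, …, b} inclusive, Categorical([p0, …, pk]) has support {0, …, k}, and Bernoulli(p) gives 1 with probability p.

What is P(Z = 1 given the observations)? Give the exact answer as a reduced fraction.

P(Z = 1 | obs) = 1/5

Enumerate traces; 18 have nonzero weight after conditioning:
  (U=0, W=3, X=2, Z=1, Y=0) weight 1/588
  (U=0, W=3, X=2, Z=1, Y=1) weight 1/196
  (U=0, W=3, X=2, Z=1, Y=2) weight 1/196
  (U=0, W=3, X=3, Z=1, Y=0) weight 1/588
  (U=0, W=3, X=3, Z=1, Y=1) weight 1/196
  (U=0, W=3, X=3, Z=1, Y=2) weight 1/196
  (U=0, W=3, X=4, Z=1, Y=0) weight 1/588
  (U=0, W=3, X=4, Z=1, Y=1) weight 1/196
  (U=1, W=3, X=2, Z=0, Y=0) weight 1/147
  … 9 more
Group by Z:
  weight(Z=0) = 1/7
  weight(Z=1) = 1/28
Total weight = 1/7 + 1/28 = 5/28
P(Z=0 | obs) = 1/7 / 5/28 = 4/5
P(Z=1 | obs) = 1/28 / 5/28 = 1/5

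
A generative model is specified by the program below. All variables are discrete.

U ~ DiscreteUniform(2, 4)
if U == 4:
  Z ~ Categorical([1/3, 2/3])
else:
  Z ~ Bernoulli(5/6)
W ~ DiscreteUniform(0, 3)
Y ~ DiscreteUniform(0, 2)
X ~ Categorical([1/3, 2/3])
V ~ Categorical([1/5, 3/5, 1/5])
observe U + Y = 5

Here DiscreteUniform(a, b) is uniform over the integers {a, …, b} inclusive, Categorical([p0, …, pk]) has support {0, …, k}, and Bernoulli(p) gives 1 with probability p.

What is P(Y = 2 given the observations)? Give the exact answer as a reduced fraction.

P(Y = 2 | obs) = 1/2

Enumerate traces; 96 have nonzero weight after conditioning:
  (U=3, Z=0, W=0, Y=2, X=0, V=0) weight 1/3240
  (U=3, Z=0, W=0, Y=2, X=0, V=1) weight 1/1080
  (U=3, Z=0, W=0, Y=2, X=0, V=2) weight 1/3240
  (U=3, Z=0, W=0, Y=2, X=1, V=0) weight 1/1620
  (U=3, Z=0, W=0, Y=2, X=1, V=1) weight 1/540
  (U=3, Z=0, W=0, Y=2, X=1, V=2) weight 1/1620
  (U=3, Z=0, W=1, Y=2, X=0, V=0) weight 1/3240
  (U=3, Z=0, W=1, Y=2, X=0, V=1) weight 1/1080
  (U=4, Z=0, W=0, Y=1, X=0, V=0) weight 1/1620
  … 87 more
Group by Y:
  weight(Y=1) = 1/9
  weight(Y=2) = 1/9
Total weight = 1/9 + 1/9 = 2/9
P(Y=1 | obs) = 1/9 / 2/9 = 1/2
P(Y=2 | obs) = 1/9 / 2/9 = 1/2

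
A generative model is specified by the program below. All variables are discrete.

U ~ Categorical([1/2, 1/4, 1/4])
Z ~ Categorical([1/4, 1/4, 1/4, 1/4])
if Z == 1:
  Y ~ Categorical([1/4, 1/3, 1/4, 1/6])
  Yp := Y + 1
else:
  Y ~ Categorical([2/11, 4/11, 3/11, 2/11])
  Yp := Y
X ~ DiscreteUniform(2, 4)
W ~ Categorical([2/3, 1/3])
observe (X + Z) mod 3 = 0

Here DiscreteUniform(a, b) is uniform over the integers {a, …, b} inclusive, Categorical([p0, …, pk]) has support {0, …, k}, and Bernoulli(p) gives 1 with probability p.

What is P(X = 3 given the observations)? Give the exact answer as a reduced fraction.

P(X = 3 | obs) = 1/2

Enumerate traces; 96 have nonzero weight after conditioning:
  (U=0, Z=0, Y=0, X=3, W=0) weight 1/198
  (U=0, Z=0, Y=0, X=3, W=1) weight 1/396
  (U=0, Z=0, Y=1, X=3, W=0) weight 1/99
  (U=0, Z=0, Y=1, X=3, W=1) weight 1/198
  (U=0, Z=0, Y=2, X=3, W=0) weight 1/132
  (U=0, Z=0, Y=2, X=3, W=1) weight 1/264
  (U=0, Z=0, Y=3, X=3, W=0) weight 1/198
  (U=0, Z=0, Y=3, X=3, W=1) weight 1/396
  (U=0, Z=1, Y=0, X=2, W=0) weight 1/144
  (U=0, Z=2, Y=0, X=4, W=0) weight 1/198
  … 86 more
Group by X:
  weight(X=2) = 1/12
  weight(X=3) = 1/6
  weight(X=4) = 1/12
Total weight = 1/12 + 1/6 + 1/12 = 1/3
P(X=2 | obs) = 1/12 / 1/3 = 1/4
P(X=3 | obs) = 1/6 / 1/3 = 1/2
P(X=4 | obs) = 1/12 / 1/3 = 1/4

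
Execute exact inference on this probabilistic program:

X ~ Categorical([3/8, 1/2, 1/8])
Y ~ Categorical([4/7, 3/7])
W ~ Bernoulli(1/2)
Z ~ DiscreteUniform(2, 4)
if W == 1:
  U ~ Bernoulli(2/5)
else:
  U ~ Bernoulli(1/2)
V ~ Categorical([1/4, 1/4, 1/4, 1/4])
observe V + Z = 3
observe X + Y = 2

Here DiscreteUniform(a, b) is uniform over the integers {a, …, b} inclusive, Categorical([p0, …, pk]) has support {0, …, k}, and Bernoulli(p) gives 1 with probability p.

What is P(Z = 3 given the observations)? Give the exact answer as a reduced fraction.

Enumerate traces; 16 have nonzero weight after conditioning:
  (X=1, Y=1, W=0, Z=2, U=0, V=1) weight 1/224
  (X=1, Y=1, W=0, Z=2, U=1, V=1) weight 1/224
  (X=1, Y=1, W=0, Z=3, U=0, V=0) weight 1/224
  (X=1, Y=1, W=0, Z=3, U=1, V=0) weight 1/224
  (X=1, Y=1, W=1, Z=2, U=0, V=1) weight 3/560
  (X=1, Y=1, W=1, Z=2, U=1, V=1) weight 1/280
  (X=1, Y=1, W=1, Z=3, U=0, V=0) weight 3/560
  (X=1, Y=1, W=1, Z=3, U=1, V=0) weight 1/280
  … 8 more
Group by Z:
  weight(Z=2) = 1/42
  weight(Z=3) = 1/42
Total weight = 1/42 + 1/42 = 1/21
P(Z=2 | obs) = 1/42 / 1/21 = 1/2
P(Z=3 | obs) = 1/42 / 1/21 = 1/2

P(Z = 3 | obs) = 1/2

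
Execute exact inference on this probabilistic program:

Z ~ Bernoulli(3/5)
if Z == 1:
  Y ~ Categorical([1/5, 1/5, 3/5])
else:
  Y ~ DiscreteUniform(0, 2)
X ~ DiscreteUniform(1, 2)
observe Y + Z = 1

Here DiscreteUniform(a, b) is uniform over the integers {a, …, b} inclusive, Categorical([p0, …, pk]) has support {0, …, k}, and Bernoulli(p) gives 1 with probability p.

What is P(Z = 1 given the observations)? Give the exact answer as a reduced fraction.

Enumerate traces; 4 have nonzero weight after conditioning:
  (Z=0, Y=1, X=1) weight 1/15
  (Z=0, Y=1, X=2) weight 1/15
  (Z=1, Y=0, X=1) weight 3/50
  (Z=1, Y=0, X=2) weight 3/50
Group by Z:
  weight(Z=0) = 2/15
  weight(Z=1) = 3/25
Total weight = 2/15 + 3/25 = 19/75
P(Z=0 | obs) = 2/15 / 19/75 = 10/19
P(Z=1 | obs) = 3/25 / 19/75 = 9/19

P(Z = 1 | obs) = 9/19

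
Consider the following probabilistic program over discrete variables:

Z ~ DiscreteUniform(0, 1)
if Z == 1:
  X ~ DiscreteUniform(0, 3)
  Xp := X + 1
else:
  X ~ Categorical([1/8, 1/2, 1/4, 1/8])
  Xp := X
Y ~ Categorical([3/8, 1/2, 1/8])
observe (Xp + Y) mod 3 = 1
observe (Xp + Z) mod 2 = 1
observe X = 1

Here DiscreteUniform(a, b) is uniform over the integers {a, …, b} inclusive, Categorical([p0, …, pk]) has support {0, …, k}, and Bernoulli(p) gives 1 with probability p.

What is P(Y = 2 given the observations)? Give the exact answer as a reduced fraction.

Enumerate traces; 2 have nonzero weight after conditioning:
  (Z=0, X=1, Y=0) weight 3/32
  (Z=1, X=1, Y=2) weight 1/64
Group by Y:
  weight(Y=0) = 3/32
  weight(Y=2) = 1/64
Total weight = 3/32 + 1/64 = 7/64
P(Y=0 | obs) = 3/32 / 7/64 = 6/7
P(Y=2 | obs) = 1/64 / 7/64 = 1/7

P(Y = 2 | obs) = 1/7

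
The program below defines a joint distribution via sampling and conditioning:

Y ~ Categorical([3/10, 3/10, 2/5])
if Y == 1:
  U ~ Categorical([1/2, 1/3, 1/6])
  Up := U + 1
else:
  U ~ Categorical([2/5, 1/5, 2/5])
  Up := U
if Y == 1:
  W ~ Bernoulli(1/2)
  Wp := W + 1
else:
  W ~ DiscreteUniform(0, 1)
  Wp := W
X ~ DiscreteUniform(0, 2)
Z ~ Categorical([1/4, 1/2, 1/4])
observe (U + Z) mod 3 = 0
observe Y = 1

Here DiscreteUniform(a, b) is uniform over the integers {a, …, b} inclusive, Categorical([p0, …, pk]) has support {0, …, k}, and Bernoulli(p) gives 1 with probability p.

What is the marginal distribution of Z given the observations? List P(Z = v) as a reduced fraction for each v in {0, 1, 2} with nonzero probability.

Enumerate traces; 18 have nonzero weight after conditioning:
  (Y=1, U=0, W=0, X=0, Z=0) weight 1/160
  (Y=1, U=0, W=0, X=1, Z=0) weight 1/160
  (Y=1, U=0, W=0, X=2, Z=0) weight 1/160
  (Y=1, U=0, W=1, X=0, Z=0) weight 1/160
  (Y=1, U=0, W=1, X=1, Z=0) weight 1/160
  (Y=1, U=0, W=1, X=2, Z=0) weight 1/160
  (Y=1, U=1, W=0, X=0, Z=2) weight 1/240
  (Y=1, U=1, W=0, X=1, Z=2) weight 1/240
  (Y=1, U=2, W=0, X=0, Z=1) weight 1/240
  … 9 more
Group by Z:
  weight(Z=0) = 3/80
  weight(Z=1) = 1/40
  weight(Z=2) = 1/40
Total weight = 3/80 + 1/40 + 1/40 = 7/80
P(Z=0 | obs) = 3/80 / 7/80 = 3/7
P(Z=1 | obs) = 1/40 / 7/80 = 2/7
P(Z=2 | obs) = 1/40 / 7/80 = 2/7

P(Z=0) = 3/7, P(Z=1) = 2/7, P(Z=2) = 2/7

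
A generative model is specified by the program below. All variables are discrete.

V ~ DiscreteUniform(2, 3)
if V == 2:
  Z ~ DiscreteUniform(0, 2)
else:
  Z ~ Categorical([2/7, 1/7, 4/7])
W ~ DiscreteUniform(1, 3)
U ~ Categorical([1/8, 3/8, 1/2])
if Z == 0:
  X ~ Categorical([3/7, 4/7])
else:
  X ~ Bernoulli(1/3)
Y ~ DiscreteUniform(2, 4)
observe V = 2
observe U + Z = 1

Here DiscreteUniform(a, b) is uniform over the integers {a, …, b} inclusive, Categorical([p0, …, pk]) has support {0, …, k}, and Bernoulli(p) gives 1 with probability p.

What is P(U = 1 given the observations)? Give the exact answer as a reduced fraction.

P(U = 1 | obs) = 3/4

Enumerate traces; 36 have nonzero weight after conditioning:
  (V=2, Z=0, W=1, U=1, X=0, Y=2) weight 1/336
  (V=2, Z=0, W=1, U=1, X=0, Y=3) weight 1/336
  (V=2, Z=0, W=1, U=1, X=0, Y=4) weight 1/336
  (V=2, Z=0, W=1, U=1, X=1, Y=2) weight 1/252
  (V=2, Z=0, W=1, U=1, X=1, Y=3) weight 1/252
  (V=2, Z=0, W=1, U=1, X=1, Y=4) weight 1/252
  (V=2, Z=0, W=2, U=1, X=0, Y=2) weight 1/336
  (V=2, Z=0, W=2, U=1, X=0, Y=3) weight 1/336
  (V=2, Z=1, W=1, U=0, X=0, Y=2) weight 1/648
  … 27 more
Group by U:
  weight(U=0) = 1/48
  weight(U=1) = 1/16
Total weight = 1/48 + 1/16 = 1/12
P(U=0 | obs) = 1/48 / 1/12 = 1/4
P(U=1 | obs) = 1/16 / 1/12 = 3/4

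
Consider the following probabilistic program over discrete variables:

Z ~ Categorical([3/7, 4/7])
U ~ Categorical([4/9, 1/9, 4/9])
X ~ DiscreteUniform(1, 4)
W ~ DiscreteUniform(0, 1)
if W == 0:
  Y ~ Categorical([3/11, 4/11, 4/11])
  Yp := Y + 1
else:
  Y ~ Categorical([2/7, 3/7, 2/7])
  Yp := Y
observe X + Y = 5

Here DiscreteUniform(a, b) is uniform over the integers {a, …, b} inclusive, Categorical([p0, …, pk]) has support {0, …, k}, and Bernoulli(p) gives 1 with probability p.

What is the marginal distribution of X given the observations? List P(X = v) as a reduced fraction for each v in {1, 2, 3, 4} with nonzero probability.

P(X=3) = 50/111, P(X=4) = 61/111

Enumerate traces; 24 have nonzero weight after conditioning:
  (Z=0, U=0, X=3, W=0, Y=2) weight 2/231
  (Z=0, U=0, X=3, W=1, Y=2) weight 1/147
  (Z=0, U=0, X=4, W=0, Y=1) weight 2/231
  (Z=0, U=0, X=4, W=1, Y=1) weight 1/98
  (Z=0, U=1, X=3, W=0, Y=2) weight 1/462
  (Z=0, U=1, X=3, W=1, Y=2) weight 1/588
  (Z=0, U=1, X=4, W=0, Y=1) weight 1/462
  (Z=0, U=1, X=4, W=1, Y=1) weight 1/392
  … 16 more
Group by X:
  weight(X=3) = 25/308
  weight(X=4) = 61/616
Total weight = 25/308 + 61/616 = 111/616
P(X=3 | obs) = 25/308 / 111/616 = 50/111
P(X=4 | obs) = 61/616 / 111/616 = 61/111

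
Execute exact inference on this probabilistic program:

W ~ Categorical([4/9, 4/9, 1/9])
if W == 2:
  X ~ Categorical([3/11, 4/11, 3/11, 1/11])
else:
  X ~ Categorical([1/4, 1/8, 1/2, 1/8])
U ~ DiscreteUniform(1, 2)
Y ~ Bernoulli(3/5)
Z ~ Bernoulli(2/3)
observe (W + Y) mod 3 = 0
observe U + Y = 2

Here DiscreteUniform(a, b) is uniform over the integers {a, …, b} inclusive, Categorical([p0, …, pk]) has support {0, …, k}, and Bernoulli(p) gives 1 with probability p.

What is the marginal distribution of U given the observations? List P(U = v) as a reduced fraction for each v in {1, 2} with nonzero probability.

P(U=1) = 3/11, P(U=2) = 8/11

Enumerate traces; 16 have nonzero weight after conditioning:
  (W=0, X=0, U=2, Y=0, Z=0) weight 1/135
  (W=0, X=0, U=2, Y=0, Z=1) weight 2/135
  (W=0, X=1, U=2, Y=0, Z=0) weight 1/270
  (W=0, X=1, U=2, Y=0, Z=1) weight 1/135
  (W=0, X=2, U=2, Y=0, Z=0) weight 2/135
  (W=0, X=2, U=2, Y=0, Z=1) weight 4/135
  (W=0, X=3, U=2, Y=0, Z=0) weight 1/270
  (W=0, X=3, U=2, Y=0, Z=1) weight 1/135
  (W=2, X=0, U=1, Y=1, Z=0) weight 1/330
  … 7 more
Group by U:
  weight(U=1) = 1/30
  weight(U=2) = 4/45
Total weight = 1/30 + 4/45 = 11/90
P(U=1 | obs) = 1/30 / 11/90 = 3/11
P(U=2 | obs) = 4/45 / 11/90 = 8/11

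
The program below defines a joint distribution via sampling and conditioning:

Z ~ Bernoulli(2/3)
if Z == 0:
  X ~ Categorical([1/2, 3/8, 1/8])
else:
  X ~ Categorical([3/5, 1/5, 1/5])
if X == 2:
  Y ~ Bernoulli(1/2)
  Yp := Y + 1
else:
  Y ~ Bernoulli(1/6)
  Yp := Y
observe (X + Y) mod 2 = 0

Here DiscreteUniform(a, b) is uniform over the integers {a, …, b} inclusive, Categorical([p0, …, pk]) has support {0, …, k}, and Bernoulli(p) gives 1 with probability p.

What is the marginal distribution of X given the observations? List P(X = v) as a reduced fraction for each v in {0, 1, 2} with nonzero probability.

Enumerate traces; 6 have nonzero weight after conditioning:
  (Z=0, X=0, Y=0) weight 5/36
  (Z=0, X=1, Y=1) weight 1/48
  (Z=0, X=2, Y=0) weight 1/48
  (Z=1, X=0, Y=0) weight 1/3
  (Z=1, X=1, Y=1) weight 1/45
  (Z=1, X=2, Y=0) weight 1/15
Group by X:
  weight(X=0) = 17/36
  weight(X=1) = 31/720
  weight(X=2) = 7/80
Total weight = 17/36 + 31/720 + 7/80 = 217/360
P(X=0 | obs) = 17/36 / 217/360 = 170/217
P(X=1 | obs) = 31/720 / 217/360 = 1/14
P(X=2 | obs) = 7/80 / 217/360 = 9/62

P(X=0) = 170/217, P(X=1) = 1/14, P(X=2) = 9/62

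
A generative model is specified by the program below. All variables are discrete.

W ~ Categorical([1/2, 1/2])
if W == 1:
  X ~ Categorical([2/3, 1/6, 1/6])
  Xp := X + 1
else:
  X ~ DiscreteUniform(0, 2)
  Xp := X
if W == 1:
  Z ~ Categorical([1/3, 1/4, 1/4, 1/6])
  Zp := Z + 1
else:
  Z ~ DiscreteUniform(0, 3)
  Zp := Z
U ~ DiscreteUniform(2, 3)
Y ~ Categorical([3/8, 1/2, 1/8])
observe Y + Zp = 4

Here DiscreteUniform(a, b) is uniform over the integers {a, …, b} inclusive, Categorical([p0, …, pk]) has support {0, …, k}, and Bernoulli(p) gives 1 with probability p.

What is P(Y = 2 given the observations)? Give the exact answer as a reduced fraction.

P(Y = 2 | obs) = 1/6

Enumerate traces; 30 have nonzero weight after conditioning:
  (W=0, X=0, Z=2, U=2, Y=2) weight 1/384
  (W=0, X=0, Z=2, U=3, Y=2) weight 1/384
  (W=0, X=0, Z=3, U=2, Y=1) weight 1/96
  (W=0, X=0, Z=3, U=3, Y=1) weight 1/96
  (W=0, X=1, Z=2, U=2, Y=2) weight 1/384
  (W=0, X=1, Z=2, U=3, Y=2) weight 1/384
  (W=0, X=1, Z=3, U=2, Y=1) weight 1/96
  (W=0, X=1, Z=3, U=3, Y=1) weight 1/96
  (W=1, X=0, Z=3, U=2, Y=0) weight 1/96
  … 21 more
Group by Y:
  weight(Y=0) = 1/32
  weight(Y=1) = 1/8
  weight(Y=2) = 1/32
Total weight = 1/32 + 1/8 + 1/32 = 3/16
P(Y=0 | obs) = 1/32 / 3/16 = 1/6
P(Y=1 | obs) = 1/8 / 3/16 = 2/3
P(Y=2 | obs) = 1/32 / 3/16 = 1/6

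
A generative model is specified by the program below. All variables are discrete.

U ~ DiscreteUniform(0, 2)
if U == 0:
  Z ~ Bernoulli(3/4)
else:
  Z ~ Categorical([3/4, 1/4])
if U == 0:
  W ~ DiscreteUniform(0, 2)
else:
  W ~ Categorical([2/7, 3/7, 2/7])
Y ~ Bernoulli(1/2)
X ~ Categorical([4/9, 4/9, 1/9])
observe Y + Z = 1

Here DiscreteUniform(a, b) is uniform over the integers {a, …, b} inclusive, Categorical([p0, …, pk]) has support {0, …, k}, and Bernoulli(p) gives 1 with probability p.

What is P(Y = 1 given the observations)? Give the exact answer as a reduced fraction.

Enumerate traces; 54 have nonzero weight after conditioning:
  (U=0, Z=0, W=0, Y=1, X=0) weight 1/162
  (U=0, Z=0, W=0, Y=1, X=1) weight 1/162
  (U=0, Z=0, W=0, Y=1, X=2) weight 1/648
  (U=0, Z=0, W=1, Y=1, X=0) weight 1/162
  (U=0, Z=0, W=1, Y=1, X=1) weight 1/162
  (U=0, Z=0, W=1, Y=1, X=2) weight 1/648
  (U=0, Z=0, W=2, Y=1, X=0) weight 1/162
  (U=0, Z=0, W=2, Y=1, X=1) weight 1/162
  (U=0, Z=1, W=0, Y=0, X=0) weight 1/54
  … 45 more
Group by Y:
  weight(Y=0) = 5/24
  weight(Y=1) = 7/24
Total weight = 5/24 + 7/24 = 1/2
P(Y=0 | obs) = 5/24 / 1/2 = 5/12
P(Y=1 | obs) = 7/24 / 1/2 = 7/12

P(Y = 1 | obs) = 7/12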